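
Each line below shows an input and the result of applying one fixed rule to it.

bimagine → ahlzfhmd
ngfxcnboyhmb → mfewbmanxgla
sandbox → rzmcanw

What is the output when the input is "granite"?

What's happening: shift every letter 1 place backward in the alphabet (wrapping around).
Applying that to "granite" gives "fqzmhsd".

fqzmhsd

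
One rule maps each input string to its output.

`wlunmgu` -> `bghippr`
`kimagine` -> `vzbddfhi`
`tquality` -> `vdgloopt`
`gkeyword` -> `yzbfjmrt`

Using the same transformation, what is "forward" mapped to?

vyajmmr

The rule is to sort the characters into alphabetical order, then shift every letter 5 places backward in the alphabet (wrapping around).
"forward" → "vyajmmr".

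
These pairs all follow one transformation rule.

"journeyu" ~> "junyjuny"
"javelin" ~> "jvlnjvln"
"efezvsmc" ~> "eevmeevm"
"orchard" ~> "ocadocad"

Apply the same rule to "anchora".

acoaacoa

Rule — keep every other character starting from the first (positions 1st, 3rd, 5th, ...), then write the whole string twice.
"anchora" → "acoa" → "acoaacoa".
(Check on "efezvsmc": → "eevm" → "eevmeevm" ✓)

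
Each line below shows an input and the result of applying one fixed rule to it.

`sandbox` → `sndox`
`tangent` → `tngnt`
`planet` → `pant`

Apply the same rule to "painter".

The pattern: double every character, then keep one character in every 3, starting at position 2 (positions 2nd, 5th, 8th, ...).
For "painter", step one produces "ppaaiinntteerr"; step two turns that into "piner".

piner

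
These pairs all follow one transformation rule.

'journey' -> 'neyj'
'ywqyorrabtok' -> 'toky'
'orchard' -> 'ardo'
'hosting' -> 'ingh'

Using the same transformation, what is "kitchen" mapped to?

henk

The transformation: move the first character to the end, then keep only the last 4 characters.
For "kitchen", step one produces "itchenk"; step two turns that into "henk".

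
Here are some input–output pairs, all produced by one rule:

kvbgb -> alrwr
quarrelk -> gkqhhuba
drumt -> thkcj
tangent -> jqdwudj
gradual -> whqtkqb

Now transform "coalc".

What's happening: shift every letter 10 places backward in the alphabet (wrapping around).
For "coalc" the result is "seqbs".

seqbs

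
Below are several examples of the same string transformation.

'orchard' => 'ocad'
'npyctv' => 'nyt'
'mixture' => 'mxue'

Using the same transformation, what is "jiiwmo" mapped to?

jim

The transformation: keep every other character starting from the first (positions 1st, 3rd, 5th, ...).
Applying that to "jiiwmo" gives "jim".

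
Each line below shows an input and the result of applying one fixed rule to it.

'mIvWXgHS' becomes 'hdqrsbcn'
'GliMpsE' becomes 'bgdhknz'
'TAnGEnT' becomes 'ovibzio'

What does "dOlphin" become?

yjgkcdi

Each output is the input with this applied: shift every letter 5 places backward in the alphabet (wrapping around), then convert every letter to lowercase.
For "dOlphin" the result is "yjgkcdi".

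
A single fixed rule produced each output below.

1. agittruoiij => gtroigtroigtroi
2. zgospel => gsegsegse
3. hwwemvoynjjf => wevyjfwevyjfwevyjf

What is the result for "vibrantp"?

Each output is the input with this applied: keep every other character starting from the second (positions 2nd, 4th, 6th, ...), then write the whole string 3 times in a row.
For "vibrantp", step one produces "irnp"; step two turns that into "irnpirnpirnp".

irnpirnpirnp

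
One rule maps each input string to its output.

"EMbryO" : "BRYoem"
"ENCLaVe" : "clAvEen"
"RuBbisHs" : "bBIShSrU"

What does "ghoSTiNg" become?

OstInGGH

Rule — flip the case of every letter, then move the first 2 characters to the end (rotate left by 2).
For "ghoSTiNg" the result is "OstInGGH".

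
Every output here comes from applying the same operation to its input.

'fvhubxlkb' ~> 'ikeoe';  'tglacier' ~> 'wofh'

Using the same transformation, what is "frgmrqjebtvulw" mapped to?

ijumeyo

In each case the input is transformed by: shift every letter 3 places forward in the alphabet (wrapping around), then keep every other character starting from the first (positions 1st, 3rd, 5th, ...).
On "frgmrqjebtvulw": the first step gives "iujputmhewyxoz", and the second then gives "ijumeyo".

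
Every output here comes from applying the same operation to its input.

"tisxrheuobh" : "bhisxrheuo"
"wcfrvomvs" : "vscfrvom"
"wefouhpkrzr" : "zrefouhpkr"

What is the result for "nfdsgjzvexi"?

What's happening: delete the first character, then move the last 2 characters to the front (rotate right by 2).
Doing the same to "nfdsgjzvexi": "xifdsgjzve".
(Check on "tisxrheuobh": → "isxrheuobh" → "bhisxrheuo" ✓)

xifdsgjzve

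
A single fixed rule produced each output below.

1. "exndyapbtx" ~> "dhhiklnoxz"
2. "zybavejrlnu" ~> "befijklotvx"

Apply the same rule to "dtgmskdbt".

The rule is to shift every letter 10 places forward in the alphabet (wrapping around), then sort the characters into alphabetical order.
On "dtgmskdbt": the first step gives "ndqwcunld", and the second then gives "cddlnnquw".
(Check on "zybavejrlnu": → "jilkfotbvxe" → "befijklotvx" ✓)

cddlnnquw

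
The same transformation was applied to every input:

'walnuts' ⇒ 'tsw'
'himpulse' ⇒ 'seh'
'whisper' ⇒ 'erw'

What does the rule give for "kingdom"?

The rule is to move the first character to the end, then keep only the last 3 characters.
On "kingdom": the first step gives "ingdomk", and the second then gives "omk".

omk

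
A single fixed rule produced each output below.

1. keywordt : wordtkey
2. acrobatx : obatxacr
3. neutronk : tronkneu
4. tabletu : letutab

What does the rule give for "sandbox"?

The pattern: move the first 3 characters to the end (rotate left by 3).
For "sandbox" the result is "dboxsan".

dboxsan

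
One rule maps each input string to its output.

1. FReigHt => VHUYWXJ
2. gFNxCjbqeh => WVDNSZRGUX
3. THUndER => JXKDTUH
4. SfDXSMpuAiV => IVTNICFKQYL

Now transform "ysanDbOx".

OIQDTREN

The rule is to shift every letter 10 places backward in the alphabet (wrapping around), then convert every letter to uppercase.
Working it through for "ysanDbOx": intermediate "oiqdTrEn", final "OIQDTREN".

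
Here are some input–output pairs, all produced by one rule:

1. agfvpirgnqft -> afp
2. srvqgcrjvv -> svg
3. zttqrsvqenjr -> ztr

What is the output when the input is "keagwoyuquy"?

The pattern: keep every other character starting from the first (positions 1st, 3rd, 5th, ...), then keep only the first 3 characters.
Doing the same to "keagwoyuquy": "kaw".

kaw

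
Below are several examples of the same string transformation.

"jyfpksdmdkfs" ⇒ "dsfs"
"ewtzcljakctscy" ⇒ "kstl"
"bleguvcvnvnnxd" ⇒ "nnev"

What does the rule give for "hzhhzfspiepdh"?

idhf

Looking at the pairs, the operation is to keep one character in every 3, starting at position 3 (positions 3rd, 6th, 9th, ...), then move the last 2 characters to the front (rotate right by 2).
For "hzhhzfspiepdh" the result is "idhf".
(Check on "bleguvcvnvnnxd": → "evnn" → "nnev" ✓)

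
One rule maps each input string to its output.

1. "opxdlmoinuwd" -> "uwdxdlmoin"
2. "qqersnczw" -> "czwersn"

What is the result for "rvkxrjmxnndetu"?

etukxrjmxnnd

The rule is to delete the first 2 characters, then move the last 3 characters to the front (rotate right by 3).
On "rvkxrjmxnndetu": the first step gives "kxrjmxnndetu", and the second then gives "etukxrjmxnnd".
(Check on "opxdlmoinuwd": → "xdlmoinuwd" → "uwdxdlmoin" ✓)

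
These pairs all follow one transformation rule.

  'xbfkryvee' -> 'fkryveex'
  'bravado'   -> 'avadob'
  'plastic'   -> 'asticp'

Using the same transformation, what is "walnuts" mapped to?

Each output is the input with this applied: move the first 2 characters to the end (rotate left by 2), then delete the last character.
"walnuts" → "lnutsw".

lnutsw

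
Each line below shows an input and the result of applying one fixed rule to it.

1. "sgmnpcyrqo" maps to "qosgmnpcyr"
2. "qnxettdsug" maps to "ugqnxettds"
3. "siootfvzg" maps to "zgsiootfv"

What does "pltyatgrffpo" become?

popltyatgrff

The rule is to move the last 2 characters to the front (rotate right by 2).
So "pltyatgrffpo" becomes "popltyatgrff".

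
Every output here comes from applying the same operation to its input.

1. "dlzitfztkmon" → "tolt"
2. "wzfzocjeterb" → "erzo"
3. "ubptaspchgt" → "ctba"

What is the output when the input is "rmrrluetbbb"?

Rule — keep one character in every 3, starting at position 2 (positions 2nd, 5th, 8th, ...), then move the last 2 characters to the front (rotate right by 2).
On "rmrrluetbbb": the first step gives "mltb", and the second then gives "tbml".

tbml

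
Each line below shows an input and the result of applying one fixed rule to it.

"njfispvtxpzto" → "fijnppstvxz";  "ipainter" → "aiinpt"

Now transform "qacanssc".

Rule — delete the last 2 characters, then sort the characters into alphabetical order.
On "qacanssc" that produces "aacnqs".

aacnqs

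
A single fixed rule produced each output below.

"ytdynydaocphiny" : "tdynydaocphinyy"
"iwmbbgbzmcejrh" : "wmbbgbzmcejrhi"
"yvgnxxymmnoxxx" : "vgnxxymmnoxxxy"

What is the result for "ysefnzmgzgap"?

The rule is to move the first character to the end.
For "ysefnzmgzgap" the result is "sefnzmgzgapy".

sefnzmgzgapy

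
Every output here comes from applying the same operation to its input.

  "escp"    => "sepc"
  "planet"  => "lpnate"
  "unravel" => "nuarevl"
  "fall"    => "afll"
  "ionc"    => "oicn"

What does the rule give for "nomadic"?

Each output is the input with this applied: swap each adjacent pair of characters (1↔2, 3↔4, ...).
On "nomadic" that produces "onamidc".

onamidc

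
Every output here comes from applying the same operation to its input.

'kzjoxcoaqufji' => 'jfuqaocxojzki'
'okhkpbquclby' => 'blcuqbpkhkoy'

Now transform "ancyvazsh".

szavycnah

What's happening: move the last character to the front, then reverse the string.
Doing the same to "ancyvazsh": "szavycnah".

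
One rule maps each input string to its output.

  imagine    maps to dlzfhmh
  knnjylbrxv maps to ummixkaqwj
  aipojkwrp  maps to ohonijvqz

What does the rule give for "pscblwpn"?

mrbakvoo

Each output is the input with this applied: swap the first and last characters, then shift every letter 1 place backward in the alphabet (wrapping around).
Applying both steps to "pscblwpn": "nscblwpp", then "mrbakvoo".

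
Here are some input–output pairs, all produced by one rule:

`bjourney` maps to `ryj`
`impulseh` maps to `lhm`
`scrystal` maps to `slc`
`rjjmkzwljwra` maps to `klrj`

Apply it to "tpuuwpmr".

wrp

The rule is to keep one character in every 3, starting at position 2 (positions 2nd, 5th, 8th, ...), then move the first character to the end.
For "tpuuwpmr" the result is "wrp".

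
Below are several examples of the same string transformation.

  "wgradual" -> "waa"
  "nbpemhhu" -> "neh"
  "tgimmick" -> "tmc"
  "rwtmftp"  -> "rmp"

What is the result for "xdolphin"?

xli

Each output is the input with this applied: keep one character in every 3, starting at position 1 (positions 1st, 4th, 7th, ...).
So "xdolphin" becomes "xli".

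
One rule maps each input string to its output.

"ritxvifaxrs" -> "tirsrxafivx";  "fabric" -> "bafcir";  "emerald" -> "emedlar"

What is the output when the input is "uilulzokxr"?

Each output is the input with this applied: move the first 3 characters to the end (rotate left by 3), then reverse the string.
So "uilulzokxr" becomes "liurxkozlu".

liurxkozlu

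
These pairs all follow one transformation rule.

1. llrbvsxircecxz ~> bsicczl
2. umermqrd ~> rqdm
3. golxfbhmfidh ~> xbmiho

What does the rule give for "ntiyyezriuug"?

In each case the input is transformed by: move the first 2 characters to the end (rotate left by 2), then keep every other character starting from the second (positions 2nd, 4th, 6th, ...).
On "ntiyyezriuug": the first step gives "iyyezriuugnt", and the second then gives "yerugt".

yerugt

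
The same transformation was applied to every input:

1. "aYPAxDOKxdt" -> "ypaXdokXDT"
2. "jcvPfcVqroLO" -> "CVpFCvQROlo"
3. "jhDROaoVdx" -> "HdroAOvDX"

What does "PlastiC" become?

LASTIc

Looking at the pairs, the operation is to delete the first character, then flip the case of every letter.
For "PlastiC", step one produces "lastiC"; step two turns that into "LASTIc".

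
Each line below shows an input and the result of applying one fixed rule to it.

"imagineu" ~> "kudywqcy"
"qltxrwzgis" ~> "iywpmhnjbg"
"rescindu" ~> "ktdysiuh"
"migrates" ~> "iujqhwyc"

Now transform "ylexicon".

desynubo

The rule is to reverse the string, then shift every letter 10 places backward in the alphabet (wrapping around).
"ylexicon" → "nocixely" → "desynubo".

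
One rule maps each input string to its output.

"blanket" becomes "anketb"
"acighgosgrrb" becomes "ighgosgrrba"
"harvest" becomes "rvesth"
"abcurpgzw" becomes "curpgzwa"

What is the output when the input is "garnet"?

rnetg

In each case the input is transformed by: move the first character to the end, then delete the first character.
On "garnet": the first step gives "arnetg", and the second then gives "rnetg".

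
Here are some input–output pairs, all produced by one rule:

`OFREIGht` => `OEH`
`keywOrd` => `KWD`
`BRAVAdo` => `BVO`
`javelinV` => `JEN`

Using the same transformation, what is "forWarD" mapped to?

FWD

The pattern: keep one character in every 3, starting at position 1 (positions 1st, 4th, 7th, ...), then convert every letter to uppercase.
Applying both steps to "forWarD": "fWD", then "FWD".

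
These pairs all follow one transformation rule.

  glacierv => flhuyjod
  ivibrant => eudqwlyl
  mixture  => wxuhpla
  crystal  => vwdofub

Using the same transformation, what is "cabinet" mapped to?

lqhwfde

In each case the input is transformed by: shift every letter 3 places forward in the alphabet (wrapping around), then move the first 3 characters to the end (rotate left by 3).
"cabinet" → "fdelqhw" → "lqhwfde".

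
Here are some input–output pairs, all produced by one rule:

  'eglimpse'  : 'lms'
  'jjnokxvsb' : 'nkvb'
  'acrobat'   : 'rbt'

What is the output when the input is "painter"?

Looking at the pairs, the operation is to delete the first 2 characters, then keep every other character starting from the first (positions 1st, 3rd, 5th, ...).
"painter" → "itr".

itr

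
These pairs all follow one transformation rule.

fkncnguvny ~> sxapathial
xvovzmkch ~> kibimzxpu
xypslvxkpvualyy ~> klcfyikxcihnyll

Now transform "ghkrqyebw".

Rule — shift every letter 13 places forward in the alphabet (wrapping around) — i.e. ROT13.
So "ghkrqyebw" becomes "tuxedlroj".

tuxedlroj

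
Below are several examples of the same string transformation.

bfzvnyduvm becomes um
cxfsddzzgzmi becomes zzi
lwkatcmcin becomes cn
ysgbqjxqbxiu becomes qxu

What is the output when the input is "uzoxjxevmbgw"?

vbw

The transformation: keep every other character starting from the second (positions 2nd, 4th, 6th, ...), then delete the first 3 characters.
For "uzoxjxevmbgw", step one produces "zxxvbw"; step two turns that into "vbw".
(Check on "bfzvnyduvm": → "fvyum" → "um" ✓)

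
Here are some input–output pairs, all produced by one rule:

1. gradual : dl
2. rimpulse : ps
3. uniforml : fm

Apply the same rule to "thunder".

nr

What's happening: keep one character in every 3, starting at position 1 (positions 1st, 4th, 7th, ...), then delete the first character.
Working it through for "thunder": intermediate "tnr", final "nr".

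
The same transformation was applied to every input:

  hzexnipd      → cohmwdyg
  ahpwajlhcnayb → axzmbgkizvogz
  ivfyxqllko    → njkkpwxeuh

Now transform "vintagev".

The pattern: shift every letter 1 place backward in the alphabet (wrapping around), then reverse the string.
For "vintagev" the result is "udfzsmhu".

udfzsmhu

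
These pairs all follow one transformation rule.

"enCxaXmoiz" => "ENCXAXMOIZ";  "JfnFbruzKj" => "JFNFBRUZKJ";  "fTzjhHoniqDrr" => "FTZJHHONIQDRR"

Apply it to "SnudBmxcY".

SNUDBMXCY

The rule is to convert every letter to uppercase.
"SnudBmxcY" → "SNUDBMXCY".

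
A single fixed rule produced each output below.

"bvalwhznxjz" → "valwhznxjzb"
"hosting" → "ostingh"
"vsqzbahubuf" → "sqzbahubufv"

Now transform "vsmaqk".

smaqkv

Each output is the input with this applied: move the first character to the end.
"vsmaqk" → "smaqkv".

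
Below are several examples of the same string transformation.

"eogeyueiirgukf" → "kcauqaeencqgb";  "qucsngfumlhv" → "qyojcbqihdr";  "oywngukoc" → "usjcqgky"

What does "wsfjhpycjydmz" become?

obfdluyfuziv

Each output is the input with this applied: shift every letter 4 places backward in the alphabet (wrapping around), then delete the first character.
Working it through for "wsfjhpycjydmz": intermediate "sobfdluyfuziv", final "obfdluyfuziv".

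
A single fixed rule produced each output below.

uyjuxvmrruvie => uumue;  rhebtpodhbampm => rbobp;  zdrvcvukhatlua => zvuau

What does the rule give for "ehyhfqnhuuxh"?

ehnu

Each output is the input with this applied: keep one character in every 3, starting at position 1 (positions 1st, 4th, 7th, ...).
"ehyhfqnhuuxh" → "ehnu".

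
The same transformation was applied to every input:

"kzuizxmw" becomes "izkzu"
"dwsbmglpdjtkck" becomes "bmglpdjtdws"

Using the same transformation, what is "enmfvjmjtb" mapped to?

Rule — delete the last 3 characters, then move the first 3 characters to the end (rotate left by 3).
So "enmfvjmjtb" becomes "fvjmenm".

fvjmenm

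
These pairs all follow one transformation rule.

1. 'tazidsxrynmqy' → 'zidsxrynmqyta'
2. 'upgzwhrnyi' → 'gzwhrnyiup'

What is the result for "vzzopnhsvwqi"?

zopnhsvwqivz

The pattern: move the first 2 characters to the end (rotate left by 2).
For "vzzopnhsvwqi" the result is "zopnhsvwqivz".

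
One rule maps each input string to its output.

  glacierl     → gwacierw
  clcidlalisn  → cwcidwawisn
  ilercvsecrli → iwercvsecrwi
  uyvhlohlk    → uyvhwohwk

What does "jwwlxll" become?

What's happening: replace every "l" with "w".
On "jwwlxll" that produces "jwwwxww".

jwwwxww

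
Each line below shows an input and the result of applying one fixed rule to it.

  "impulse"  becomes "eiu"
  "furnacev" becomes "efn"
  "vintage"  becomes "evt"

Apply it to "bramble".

The rule is to keep one character in every 3, starting at position 1 (positions 1st, 4th, 7th, ...), then move the last character to the front.
"bramble" → "bme" → "ebm".

ebm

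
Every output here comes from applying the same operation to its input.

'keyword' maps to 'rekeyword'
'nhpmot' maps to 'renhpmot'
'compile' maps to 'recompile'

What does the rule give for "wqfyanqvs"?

rewqfyanqvs

In each case the input is transformed by: prepend "re".
Doing the same to "wqfyanqvs": "rewqfyanqvs".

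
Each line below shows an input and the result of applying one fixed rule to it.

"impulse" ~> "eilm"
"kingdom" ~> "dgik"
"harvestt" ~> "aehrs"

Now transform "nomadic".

acdi

What's happening: sort the characters into alphabetical order, then delete the last 3 characters.
Doing the same to "nomadic": "acdi".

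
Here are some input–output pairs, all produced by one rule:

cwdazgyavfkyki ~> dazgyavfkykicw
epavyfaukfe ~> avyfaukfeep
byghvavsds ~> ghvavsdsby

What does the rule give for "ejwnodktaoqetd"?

wnodktaoqetdej

Rule — move the first 2 characters to the end (rotate left by 2).
"ejwnodktaoqetd" → "wnodktaoqetdej".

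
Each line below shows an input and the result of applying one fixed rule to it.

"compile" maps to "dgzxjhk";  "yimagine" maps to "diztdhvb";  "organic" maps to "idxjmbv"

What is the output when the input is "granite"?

dozbmvi

Looking at the pairs, the operation is to move the last 3 characters to the front (rotate right by 3), then shift every letter 5 places backward in the alphabet (wrapping around).
Starting from "granite": after the first operation, "itegran"; after the second, "dozbmvi".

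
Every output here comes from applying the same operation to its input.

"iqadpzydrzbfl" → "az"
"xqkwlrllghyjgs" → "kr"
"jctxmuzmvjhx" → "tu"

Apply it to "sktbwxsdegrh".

tx

The rule is to keep one character in every 3, starting at position 3 (positions 3rd, 6th, 9th, ...), then delete the last 2 characters.
Applying both steps to "sktbwxsdegrh": "txeh", then "tx".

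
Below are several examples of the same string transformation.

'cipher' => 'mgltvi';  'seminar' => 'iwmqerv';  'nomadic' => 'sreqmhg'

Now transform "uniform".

ryjmvsq

The pattern: shift every letter 4 places forward in the alphabet (wrapping around), then swap each adjacent pair of characters (1↔2, 3↔4, ...).
Working it through for "uniform": intermediate "yrmjsvq", final "ryjmvsq".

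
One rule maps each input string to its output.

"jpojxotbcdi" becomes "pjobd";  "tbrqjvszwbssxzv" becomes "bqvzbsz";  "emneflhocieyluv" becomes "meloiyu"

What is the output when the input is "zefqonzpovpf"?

eqnpvf

In each case the input is transformed by: keep every other character starting from the second (positions 2nd, 4th, 6th, ...).
Doing the same to "zefqonzpovpf": "eqnpvf".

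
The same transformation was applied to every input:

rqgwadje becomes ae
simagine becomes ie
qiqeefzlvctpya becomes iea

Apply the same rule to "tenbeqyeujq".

eee

Looking at the pairs, the operation is to keep one character in every 3, starting at position 2 (positions 2nd, 5th, 8th, ...), then keep only the vowels.
On "tenbeqyeujq": the first step gives "eeeq", and the second then gives "eee".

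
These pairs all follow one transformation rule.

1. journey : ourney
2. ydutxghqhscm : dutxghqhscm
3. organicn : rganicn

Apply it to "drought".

Rule — delete the first character.
Applying that to "drought" gives "rought".

rought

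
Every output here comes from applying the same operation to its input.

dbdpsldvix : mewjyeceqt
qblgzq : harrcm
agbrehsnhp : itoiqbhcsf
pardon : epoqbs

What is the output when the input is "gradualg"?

The rule is to shift every letter 1 place forward in the alphabet (wrapping around), then swap the front and back halves of the string.
Applying both steps to "gradualg": "hsbevbmh", then "vbmhhsbe".

vbmhhsbe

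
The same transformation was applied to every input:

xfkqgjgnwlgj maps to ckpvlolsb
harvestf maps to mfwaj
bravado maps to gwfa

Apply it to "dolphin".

What's happening: delete the last 3 characters, then shift every letter 5 places forward in the alphabet (wrapping around).
"dolphin" → "dolp" → "itqu".

itqu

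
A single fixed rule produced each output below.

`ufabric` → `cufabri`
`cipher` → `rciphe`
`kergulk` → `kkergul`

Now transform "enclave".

Rule — move the last character to the front.
Doing the same to "enclave": "eenclav".

eenclav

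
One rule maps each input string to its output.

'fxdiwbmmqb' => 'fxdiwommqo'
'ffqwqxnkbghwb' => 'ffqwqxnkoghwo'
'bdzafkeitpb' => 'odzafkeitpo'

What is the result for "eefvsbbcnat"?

eefvsoocnat

The rule is to replace every "b" with "o".
On "eefvsbbcnat" that produces "eefvsoocnat".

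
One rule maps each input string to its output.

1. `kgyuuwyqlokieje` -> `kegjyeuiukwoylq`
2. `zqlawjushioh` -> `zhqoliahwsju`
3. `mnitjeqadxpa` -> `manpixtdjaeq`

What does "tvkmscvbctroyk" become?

The transformation: take characters alternately from the front and the back (1st, last, 2nd, 2nd-last, ...).
Applying that to "tvkmscvbctroyk" gives "tkvykomrstccvb".

tkvykomrstccvb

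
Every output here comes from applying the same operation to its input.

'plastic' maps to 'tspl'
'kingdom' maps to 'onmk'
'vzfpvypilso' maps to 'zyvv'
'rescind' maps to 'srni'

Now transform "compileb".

poml

What's happening: sort the characters into reverse alphabetical order, then keep only the first 4 characters.
"compileb" → "pomliecb" → "poml".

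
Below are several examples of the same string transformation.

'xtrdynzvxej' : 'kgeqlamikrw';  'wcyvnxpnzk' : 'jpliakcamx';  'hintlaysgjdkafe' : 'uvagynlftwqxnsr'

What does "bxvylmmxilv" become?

Rule — shift every letter 13 places forward in the alphabet (wrapping around) — i.e. ROT13.
On "bxvylmmxilv" that produces "okilyzzkvyi".

okilyzzkvyi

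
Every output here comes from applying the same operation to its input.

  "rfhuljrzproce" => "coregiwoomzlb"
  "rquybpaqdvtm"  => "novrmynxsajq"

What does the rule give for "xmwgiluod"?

judtiflra

The pattern: swap each adjacent pair of characters (1↔2, 3↔4, ...), then shift every letter 3 places backward in the alphabet (wrapping around).
For "xmwgiluod" the result is "judtiflra".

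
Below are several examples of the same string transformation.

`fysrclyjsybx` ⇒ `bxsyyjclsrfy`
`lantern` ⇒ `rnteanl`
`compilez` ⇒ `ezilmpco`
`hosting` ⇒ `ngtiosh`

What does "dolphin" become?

inphold

Looking at the pairs, the operation is to reverse the string, then swap each adjacent pair of characters (1↔2, 3↔4, ...).
Applying both steps to "dolphin": "nihplod", then "inphold".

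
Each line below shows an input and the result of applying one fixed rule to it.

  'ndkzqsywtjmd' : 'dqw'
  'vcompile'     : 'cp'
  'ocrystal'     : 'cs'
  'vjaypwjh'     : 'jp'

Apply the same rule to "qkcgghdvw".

The pattern: keep one character in every 3, starting at position 2 (positions 2nd, 5th, 8th, ...), then delete the last character.
On "qkcgghdvw" that produces "kg".

kg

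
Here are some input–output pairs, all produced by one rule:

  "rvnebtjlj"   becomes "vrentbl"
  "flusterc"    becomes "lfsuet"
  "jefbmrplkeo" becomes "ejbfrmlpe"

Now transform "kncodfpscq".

nkocfdsp

Each output is the input with this applied: swap each adjacent pair of characters (1↔2, 3↔4, ...), then delete the last 2 characters.
Applying that to "kncodfpscq" gives "nkocfdsp".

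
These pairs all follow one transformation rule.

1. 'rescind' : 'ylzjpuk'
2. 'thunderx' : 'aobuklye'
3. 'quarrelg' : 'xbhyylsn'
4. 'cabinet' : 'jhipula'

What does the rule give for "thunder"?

aobukly

The rule is to shift every letter 7 places forward in the alphabet (wrapping around).
Applying that to "thunder" gives "aobukly".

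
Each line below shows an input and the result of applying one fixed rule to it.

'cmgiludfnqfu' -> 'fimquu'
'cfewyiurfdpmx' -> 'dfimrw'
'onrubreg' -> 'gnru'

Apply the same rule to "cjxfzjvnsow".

fjjno

Looking at the pairs, the operation is to keep every other character starting from the second (positions 2nd, 4th, 6th, ...), then sort the characters into alphabetical order.
Doing the same to "cjxfzjvnsow": "fjjno".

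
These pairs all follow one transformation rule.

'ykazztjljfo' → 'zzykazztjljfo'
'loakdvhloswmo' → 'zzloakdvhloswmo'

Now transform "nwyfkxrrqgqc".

Each output is the input with this applied: prepend "zz".
Doing the same to "nwyfkxrrqgqc": "zznwyfkxrrqgqc".

zznwyfkxrrqgqc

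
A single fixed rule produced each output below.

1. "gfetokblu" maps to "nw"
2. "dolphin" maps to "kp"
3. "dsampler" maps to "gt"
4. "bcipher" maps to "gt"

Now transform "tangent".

pv

The pattern: shift every letter 2 places forward in the alphabet (wrapping around), then keep only the last 2 characters.
On "tangent": the first step gives "vcpigpv", and the second then gives "pv".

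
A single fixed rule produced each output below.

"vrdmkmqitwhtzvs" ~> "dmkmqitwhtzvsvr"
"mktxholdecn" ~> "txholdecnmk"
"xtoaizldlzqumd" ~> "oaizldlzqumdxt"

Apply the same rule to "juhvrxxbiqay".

The pattern: move the first 2 characters to the end (rotate left by 2).
So "juhvrxxbiqay" becomes "hvrxxbiqayju".

hvrxxbiqayju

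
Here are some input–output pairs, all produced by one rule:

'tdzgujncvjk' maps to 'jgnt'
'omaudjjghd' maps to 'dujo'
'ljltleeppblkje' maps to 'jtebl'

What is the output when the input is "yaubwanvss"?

The pattern: keep one character in every 3, starting at position 1 (positions 1st, 4th, 7th, ...), then swap the first and last characters.
So "yaubwanvss" becomes "sbny".

sbny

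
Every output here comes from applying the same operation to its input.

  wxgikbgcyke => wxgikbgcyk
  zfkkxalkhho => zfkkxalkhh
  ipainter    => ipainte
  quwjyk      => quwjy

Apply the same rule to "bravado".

Looking at the pairs, the operation is to delete the last character.
Doing the same to "bravado": "bravad".

bravad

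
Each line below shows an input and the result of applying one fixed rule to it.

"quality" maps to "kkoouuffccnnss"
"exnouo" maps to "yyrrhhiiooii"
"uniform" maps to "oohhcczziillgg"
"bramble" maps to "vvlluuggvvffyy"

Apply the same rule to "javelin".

Each output is the input with this applied: double every character, then shift every letter 6 places backward in the alphabet (wrapping around).
"javelin" → "jjaavveelliinn" → "dduuppyyffcchh".

dduuppyyffcchh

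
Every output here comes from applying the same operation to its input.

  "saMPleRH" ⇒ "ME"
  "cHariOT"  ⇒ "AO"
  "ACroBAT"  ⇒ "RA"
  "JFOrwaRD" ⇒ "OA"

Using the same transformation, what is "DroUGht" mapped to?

Rule — keep one character in every 3, starting at position 3 (positions 3rd, 6th, 9th, ...), then convert every letter to uppercase.
Starting from "DroUGht": after the first operation, "oh"; after the second, "OH".

OH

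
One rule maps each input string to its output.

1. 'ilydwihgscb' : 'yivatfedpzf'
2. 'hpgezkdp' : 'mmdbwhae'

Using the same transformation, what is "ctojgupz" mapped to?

wqlgdrmz

The transformation: swap the first and last characters, then shift every letter 3 places backward in the alphabet (wrapping around).
For "ctojgupz", step one produces "ztojgupc"; step two turns that into "wqlgdrmz".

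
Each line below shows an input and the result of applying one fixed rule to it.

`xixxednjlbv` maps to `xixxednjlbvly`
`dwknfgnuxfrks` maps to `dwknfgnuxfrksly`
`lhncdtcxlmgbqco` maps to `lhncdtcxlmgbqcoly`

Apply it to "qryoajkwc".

qryoajkwcly

In each case the input is transformed by: append "ly".
"qryoajkwc" → "qryoajkwcly".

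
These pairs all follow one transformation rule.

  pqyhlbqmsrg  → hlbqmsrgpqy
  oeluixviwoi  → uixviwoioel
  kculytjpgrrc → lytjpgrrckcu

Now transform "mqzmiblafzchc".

miblafzchcmqz

Rule — move the first 3 characters to the end (rotate left by 3).
Applying that to "mqzmiblafzchc" gives "miblafzchcmqz".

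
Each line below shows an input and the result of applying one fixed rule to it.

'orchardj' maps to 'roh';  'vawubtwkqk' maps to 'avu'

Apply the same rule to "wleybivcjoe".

Rule — swap each adjacent pair of characters (1↔2, 3↔4, ...), then keep only the first 3 characters.
For "wleybivcjoe", step one produces "lwyeibcvoje"; step two turns that into "lwy".

lwy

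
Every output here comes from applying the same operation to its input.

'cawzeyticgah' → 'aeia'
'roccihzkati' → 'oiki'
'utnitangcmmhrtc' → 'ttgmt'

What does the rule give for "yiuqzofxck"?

Looking at the pairs, the operation is to keep one character in every 3, starting at position 2 (positions 2nd, 5th, 8th, ...).
So "yiuqzofxck" becomes "izx".

izx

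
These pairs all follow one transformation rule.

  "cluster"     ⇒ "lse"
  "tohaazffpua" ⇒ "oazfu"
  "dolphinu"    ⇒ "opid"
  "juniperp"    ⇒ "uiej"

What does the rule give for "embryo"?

What's happening: swap the first and last characters, then keep every other character starting from the second (positions 2nd, 4th, 6th, ...).
On "embryo": the first step gives "ombrye", and the second then gives "mre".

mre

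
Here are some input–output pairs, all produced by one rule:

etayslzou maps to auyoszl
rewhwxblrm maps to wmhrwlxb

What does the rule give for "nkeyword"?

What's happening: delete the first 2 characters, then take characters alternately from the front and the back (1st, last, 2nd, 2nd-last, ...).
Working it through for "nkeyword": intermediate "eyword", final "edyrwo".

edyrwo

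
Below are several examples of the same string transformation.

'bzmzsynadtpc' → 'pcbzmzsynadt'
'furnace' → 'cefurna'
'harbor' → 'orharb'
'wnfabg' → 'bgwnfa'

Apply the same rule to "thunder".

The pattern: move the last 2 characters to the front (rotate right by 2).
So "thunder" becomes "erthund".

erthund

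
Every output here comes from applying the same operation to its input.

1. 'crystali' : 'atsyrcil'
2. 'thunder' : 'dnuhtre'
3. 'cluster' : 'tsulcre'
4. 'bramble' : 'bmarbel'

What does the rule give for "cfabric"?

rbafcci

Rule — move the last 2 characters to the front (rotate right by 2), then reverse the string.
"cfabric" → "rbafcci".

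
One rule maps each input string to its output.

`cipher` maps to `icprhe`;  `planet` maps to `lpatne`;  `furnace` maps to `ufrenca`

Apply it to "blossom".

lbomsos

The rule is to move the first character to the end, then take characters alternately from the front and the back (1st, last, 2nd, 2nd-last, ...).
On "blossom": the first step gives "lossomb", and the second then gives "lbomsos".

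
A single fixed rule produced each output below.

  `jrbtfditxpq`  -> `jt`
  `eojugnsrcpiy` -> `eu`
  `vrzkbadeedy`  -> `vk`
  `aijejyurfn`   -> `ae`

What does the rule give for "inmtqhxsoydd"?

it

The rule is to keep one character in every 3, starting at position 1 (positions 1st, 4th, 7th, ...), then delete the last 2 characters.
"inmtqhxsoydd" → "itxy" → "it".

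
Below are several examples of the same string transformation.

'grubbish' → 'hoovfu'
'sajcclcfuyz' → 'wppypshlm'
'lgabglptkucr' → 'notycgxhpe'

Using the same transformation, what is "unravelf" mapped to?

enirys

The pattern: shift every letter 13 places forward in the alphabet (wrapping around) — i.e. ROT13, then delete the first 2 characters.
On "unravelf": the first step gives "haenirys", and the second then gives "enirys".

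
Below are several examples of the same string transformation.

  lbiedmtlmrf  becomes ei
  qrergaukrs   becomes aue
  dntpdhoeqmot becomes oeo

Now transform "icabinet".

ieia

In each case the input is transformed by: move the first 3 characters to the end (rotate left by 3), then keep only the vowels.
On "icabinet" that produces "ieia".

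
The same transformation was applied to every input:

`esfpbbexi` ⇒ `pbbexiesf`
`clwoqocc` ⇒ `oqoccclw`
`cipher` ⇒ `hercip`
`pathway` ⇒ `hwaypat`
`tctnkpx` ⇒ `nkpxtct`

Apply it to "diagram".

In each case the input is transformed by: move the first 3 characters to the end (rotate left by 3).
For "diagram" the result is "gramdia".

gramdia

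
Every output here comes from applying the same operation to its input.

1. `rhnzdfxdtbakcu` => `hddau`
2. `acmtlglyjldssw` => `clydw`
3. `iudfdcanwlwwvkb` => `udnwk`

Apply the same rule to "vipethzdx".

Each output is the input with this applied: keep one character in every 3, starting at position 2 (positions 2nd, 5th, 8th, ...).
So "vipethzdx" becomes "itd".

itd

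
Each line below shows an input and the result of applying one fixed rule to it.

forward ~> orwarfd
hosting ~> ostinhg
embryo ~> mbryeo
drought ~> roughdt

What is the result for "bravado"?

In each case the input is transformed by: swap the first and last characters, then move the first character to the end.
Working it through for "bravado": intermediate "oravadb", final "ravadbo".

ravadbo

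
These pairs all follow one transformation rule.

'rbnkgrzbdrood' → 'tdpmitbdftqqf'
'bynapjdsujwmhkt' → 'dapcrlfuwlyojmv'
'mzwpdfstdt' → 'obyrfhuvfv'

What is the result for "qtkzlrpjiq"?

Looking at the pairs, the operation is to shift every letter 2 places forward in the alphabet (wrapping around).
On "qtkzlrpjiq" that produces "svmbntrlks".

svmbntrlks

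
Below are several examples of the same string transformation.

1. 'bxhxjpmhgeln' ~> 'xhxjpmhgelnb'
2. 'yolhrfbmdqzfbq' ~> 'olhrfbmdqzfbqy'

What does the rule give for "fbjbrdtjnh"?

bjbrdtjnhf

What's happening: move the first character to the end.
For "fbjbrdtjnh" the result is "bjbrdtjnhf".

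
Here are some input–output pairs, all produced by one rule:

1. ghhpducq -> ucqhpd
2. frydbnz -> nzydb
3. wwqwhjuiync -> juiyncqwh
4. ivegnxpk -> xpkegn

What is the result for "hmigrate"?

The transformation: delete the first 2 characters, then move the first 3 characters to the end (rotate left by 3).
Starting from "hmigrate": after the first operation, "igrate"; after the second, "ateigr".

ateigr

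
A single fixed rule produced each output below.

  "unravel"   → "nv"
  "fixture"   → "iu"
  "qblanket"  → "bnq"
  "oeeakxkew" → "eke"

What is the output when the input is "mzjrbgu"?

zb

What's happening: swap the first and last characters, then keep one character in every 3, starting at position 2 (positions 2nd, 5th, 8th, ...).
Working it through for "mzjrbgu": intermediate "uzjrbgm", final "zb".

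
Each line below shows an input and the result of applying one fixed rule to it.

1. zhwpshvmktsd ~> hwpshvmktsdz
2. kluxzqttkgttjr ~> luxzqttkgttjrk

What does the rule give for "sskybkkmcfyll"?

skybkkmcfylls

Looking at the pairs, the operation is to move the first character to the end.
For "sskybkkmcfyll" the result is "skybkkmcfylls".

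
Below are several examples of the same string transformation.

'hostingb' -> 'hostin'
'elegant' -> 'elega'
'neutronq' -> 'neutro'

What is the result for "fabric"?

fabr

In each case the input is transformed by: delete the last 2 characters.
For "fabric" the result is "fabr".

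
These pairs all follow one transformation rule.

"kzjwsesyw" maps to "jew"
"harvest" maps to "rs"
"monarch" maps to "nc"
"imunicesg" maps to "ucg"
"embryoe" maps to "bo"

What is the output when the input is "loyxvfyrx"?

yfx

The pattern: keep one character in every 3, starting at position 3 (positions 3rd, 6th, 9th, ...).
Doing the same to "loyxvfyrx": "yfx".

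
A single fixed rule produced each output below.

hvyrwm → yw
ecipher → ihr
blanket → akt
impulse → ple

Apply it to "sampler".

The pattern: delete the first character, then keep every other character starting from the second (positions 2nd, 4th, 6th, ...).
So "sampler" becomes "mlr".

mlr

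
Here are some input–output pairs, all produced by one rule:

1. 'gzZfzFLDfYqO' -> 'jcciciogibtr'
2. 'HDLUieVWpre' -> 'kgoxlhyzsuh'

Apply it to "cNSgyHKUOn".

What's happening: shift every letter 3 places forward in the alphabet (wrapping around), then convert every letter to lowercase.
On "cNSgyHKUOn" that produces "fqvjbknxrq".

fqvjbknxrq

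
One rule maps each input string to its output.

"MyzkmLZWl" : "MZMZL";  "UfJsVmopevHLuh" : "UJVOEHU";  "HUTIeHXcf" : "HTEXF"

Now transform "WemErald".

WMRL

Each output is the input with this applied: keep every other character starting from the first (positions 1st, 3rd, 5th, ...), then convert every letter to uppercase.
For "WemErald", step one produces "Wmrl"; step two turns that into "WMRL".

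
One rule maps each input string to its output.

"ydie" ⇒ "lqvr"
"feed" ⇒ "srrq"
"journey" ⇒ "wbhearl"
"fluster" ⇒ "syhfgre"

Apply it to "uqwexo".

The pattern: shift every letter 13 places forward in the alphabet (wrapping around) — i.e. ROT13.
Applying that to "uqwexo" gives "hdjrkb".

hdjrkb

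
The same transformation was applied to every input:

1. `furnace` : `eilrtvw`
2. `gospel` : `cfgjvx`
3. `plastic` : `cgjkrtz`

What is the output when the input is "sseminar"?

The pattern: shift every letter 9 places backward in the alphabet (wrapping around), then sort the characters into alphabetical order.
Starting from "sseminar": after the first operation, "jjvdzeri"; after the second, "deijjrvz".

deijjrvz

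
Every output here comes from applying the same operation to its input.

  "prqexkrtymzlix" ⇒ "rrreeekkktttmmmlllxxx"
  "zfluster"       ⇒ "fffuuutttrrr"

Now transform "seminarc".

Looking at the pairs, the operation is to keep every other character starting from the second (positions 2nd, 4th, 6th, ...), then repeat every character 3 times.
On "seminarc": the first step gives "eiac", and the second then gives "eeeiiiaaaccc".

eeeiiiaaaccc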